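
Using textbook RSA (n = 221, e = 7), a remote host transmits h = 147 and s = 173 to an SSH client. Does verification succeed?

passes

s^2 ≡ 173^2 = 29929 ≡ 94
s^4 ≡ 94^2 = 8836 ≡ 217
7 = 4 + 2 + 1, so s^7 ≡ 217·94·173 ≡ 147 (mod 221)
147 = h, so the signature checks out.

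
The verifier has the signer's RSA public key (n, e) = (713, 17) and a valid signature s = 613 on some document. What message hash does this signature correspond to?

s^2 ≡ 613^2 = 375769 ≡ 18
s^4 ≡ 18^2 = 324
s^8 ≡ 324^2 = 104976 ≡ 165
s^16 ≡ 165^2 = 27225 ≡ 131
17 = 16 + 1, so s^17 ≡ 131·613 ≡ 447 (mod 713)

447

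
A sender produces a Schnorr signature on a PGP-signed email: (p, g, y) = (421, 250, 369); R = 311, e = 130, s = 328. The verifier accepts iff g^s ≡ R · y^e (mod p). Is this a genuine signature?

g^s mod p:
Squares mod 421: 250^1≡250, 250^2≡192, 250^4≡237, 250^8≡176, 250^16≡243, 250^32≡109, 250^64≡93, 250^128≡229, 250^256≡237
328 = 256 + 64 + 8, so 250^328 ≡ 237·93·176 ≡ 122 (mod 421)
R · y^e mod p:
Squares mod 421: 369^1≡369, 369^2≡178, 369^4≡109, 369^8≡93, 369^16≡229, 369^32≡237, 369^64≡176, 369^128≡243
130 = 128 + 2, so 369^130 ≡ 243·178 ≡ 312 (mod 421)
311·312 = 97032 ≡ 202 (mod 421)
122 ≠ 202; the check fails.

forged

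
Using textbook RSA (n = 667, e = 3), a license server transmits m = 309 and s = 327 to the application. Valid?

s^2 ≡ 327^2 = 106929 ≡ 209
3 = 2 + 1, so s^3 ≡ 209·327 ≡ 309 (mod 667)
309 = m, so the signature checks out.

yes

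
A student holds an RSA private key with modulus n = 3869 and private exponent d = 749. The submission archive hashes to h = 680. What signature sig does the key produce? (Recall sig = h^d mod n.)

121

Squares mod 3869: h^1≡680, h^2≡1989, h^4≡2003, h^8≡3725, h^16≡1391, h^32≡381, h^64≡2008, h^128≡566, h^256≡3098, h^512≡2484
749 = 512 + 128 + 64 + 32 + 8 + 4 + 1, so h^749 ≡ 2484·566·2008·381·3725·2003·680 ≡ 121 (mod 3869)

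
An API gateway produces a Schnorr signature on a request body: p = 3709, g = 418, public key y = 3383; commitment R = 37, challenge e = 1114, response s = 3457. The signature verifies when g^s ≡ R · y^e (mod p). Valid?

no

g^s mod p:
Squares mod 3709: 418^1≡418, 418^2≡401, 418^4≡1314, 418^8≡1911, 418^16≡2265, 418^32≡678, 418^64≡3477, 418^128≡1898, 418^256≡965, 418^512≡266, 418^1024≡285, 418^2048≡3336
3457 = 2048 + 1024 + 256 + 128 + 1, so 418^3457 ≡ 3336·285·965·1898·418 ≡ 1384 (mod 3709)
R · y^e mod p:
Squares mod 3709: 3383^1≡3383, 3383^2≡2424, 3383^4≡720, 3383^8≡2849, 3383^16≡1509, 3383^32≡3464, 3383^64≡681, 3383^128≡136, 3383^256≡3660, 3383^512≡2401, 3383^1024≡1015
1114 = 1024 + 64 + 16 + 8 + 2, so 3383^1114 ≡ 1015·681·1509·2849·2424 ≡ 3015 (mod 3709)
37·3015 = 111555 ≡ 285 (mod 3709)
1384 ≠ 285; the check fails.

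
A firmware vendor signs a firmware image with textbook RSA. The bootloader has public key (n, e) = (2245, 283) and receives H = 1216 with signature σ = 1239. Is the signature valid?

invalid

Squares mod 2245: σ^1≡1239, σ^2≡1786, σ^4≡1896, σ^8≡571, σ^16≡516, σ^32≡1346, σ^64≡1, σ^128≡1, σ^256≡1
283 = 256 + 16 + 8 + 2 + 1, so σ^283 ≡ 1·516·571·1786·1239 ≡ 1029 (mod 2245)
The recovered value 1029 does not match the digest 1216.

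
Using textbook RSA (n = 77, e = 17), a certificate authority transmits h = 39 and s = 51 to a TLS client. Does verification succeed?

passes

Squares mod 77: s^1≡51, s^2≡60, s^4≡58, s^8≡53, s^16≡37
17 = 16 + 1, so s^17 ≡ 37·51 ≡ 39 (mod 77)
39 = h, so the signature checks out.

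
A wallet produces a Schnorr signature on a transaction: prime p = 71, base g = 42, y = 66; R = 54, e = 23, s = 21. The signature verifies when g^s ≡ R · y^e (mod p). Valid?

yes

g^s mod p:
42^2 = 1764 ≡ 60
42^4 ≡ 60^2 = 3600 ≡ 50
42^8 ≡ 50^2 = 2500 ≡ 15
42^16 ≡ 15^2 = 225 ≡ 12
21 = 16 + 4 + 1, so 42^21 ≡ 12·50·42 ≡ 66 (mod 71)
R · y^e mod p:
66^2 = 4356 ≡ 25
66^4 ≡ 25^2 = 625 ≡ 57
66^8 ≡ 57^2 = 3249 ≡ 54
66^16 ≡ 54^2 = 2916 ≡ 5
23 = 16 + 4 + 2 + 1, so 66^23 ≡ 5·57·25·66 ≡ 17 (mod 71)
54·17 = 918 ≡ 66 (mod 71)
66 ≡ 66 (mod 71); signature holds.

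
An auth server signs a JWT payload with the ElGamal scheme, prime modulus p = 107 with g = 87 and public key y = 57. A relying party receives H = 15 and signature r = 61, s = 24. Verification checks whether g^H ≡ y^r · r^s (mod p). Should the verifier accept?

accept

Left side g^H mod p:
87^15 mod 107 = 56
Right side y^r · r^s mod p:
57^61 mod 107 = 101
61^24 mod 107 = 62
101·62 = 6262 ≡ 56 (mod 107)
56 ≡ 56 (mod 107), so the signature is genuine.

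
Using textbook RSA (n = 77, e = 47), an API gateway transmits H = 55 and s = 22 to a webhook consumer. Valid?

s^47 mod 77 = 22
s^47 mod 77 = 22, but H = 55.

no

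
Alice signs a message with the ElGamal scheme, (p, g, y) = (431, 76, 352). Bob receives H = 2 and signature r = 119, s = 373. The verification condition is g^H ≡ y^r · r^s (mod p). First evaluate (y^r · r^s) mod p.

173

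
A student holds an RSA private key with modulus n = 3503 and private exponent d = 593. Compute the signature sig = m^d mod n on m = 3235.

1314

m^2 ≡ 3235^2 = 10465225 ≡ 1764
m^4 ≡ 1764^2 = 3111696 ≡ 1032
m^8 ≡ 1032^2 = 1065024 ≡ 112
m^16 ≡ 112^2 = 12544 ≡ 2035
m^32 ≡ 2035^2 = 4141225 ≡ 679
m^64 ≡ 679^2 = 461041 ≡ 2148
m^128 ≡ 2148^2 = 4613904 ≡ 453
m^256 ≡ 453^2 = 205209 ≡ 2035
m^512 ≡ 2035^2 = 4141225 ≡ 679
593 = 512 + 64 + 16 + 1, so m^593 ≡ 679·2148·2035·3235 ≡ 1314 (mod 3503)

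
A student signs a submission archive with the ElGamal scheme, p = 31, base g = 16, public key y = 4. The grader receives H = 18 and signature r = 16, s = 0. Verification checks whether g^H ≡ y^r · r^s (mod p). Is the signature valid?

valid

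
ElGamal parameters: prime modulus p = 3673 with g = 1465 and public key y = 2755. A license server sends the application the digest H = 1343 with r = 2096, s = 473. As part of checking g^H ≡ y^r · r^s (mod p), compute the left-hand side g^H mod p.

2579

1465^2 = 2146225 ≡ 1193
1465^4 ≡ 1193^2 = 1423249 ≡ 1798
1465^8 ≡ 1798^2 = 3232804 ≡ 564
1465^16 ≡ 564^2 = 318096 ≡ 2218
1465^32 ≡ 2218^2 = 4919524 ≡ 1377
1465^64 ≡ 1377^2 = 1896129 ≡ 861
1465^128 ≡ 861^2 = 741321 ≡ 3048
1465^256 ≡ 3048^2 = 9290304 ≡ 1287
1465^512 ≡ 1287^2 = 1656369 ≡ 3519
1465^1024 ≡ 3519^2 = 12383361 ≡ 1678
1343 = 1024 + 256 + 32 + 16 + 8 + 4 + 2 + 1, so 1465^1343 ≡ 1678·1287·1377·2218·564·1798·1193·1465 ≡ 2579 (mod 3673)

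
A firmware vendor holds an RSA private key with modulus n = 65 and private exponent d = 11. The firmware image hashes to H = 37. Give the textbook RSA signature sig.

58

Squares mod 65: H^1≡37, H^2≡4, H^4≡16, H^8≡61
11 = 8 + 2 + 1, so H^11 ≡ 61·4·37 ≡ 58 (mod 65)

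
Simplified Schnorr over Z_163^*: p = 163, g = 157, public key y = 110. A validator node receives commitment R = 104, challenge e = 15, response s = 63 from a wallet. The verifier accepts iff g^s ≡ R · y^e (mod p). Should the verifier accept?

g^s mod p:
157^63 mod 163 = 105
R · y^e mod p:
110^15 mod 163 = 59
104·59 = 6136 ≡ 105 (mod 163)
105 ≡ 105 (mod 163); signature holds.

accept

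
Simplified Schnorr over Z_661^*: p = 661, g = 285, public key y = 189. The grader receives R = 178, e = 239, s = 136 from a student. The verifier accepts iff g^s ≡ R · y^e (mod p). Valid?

g^s mod p:
Squares mod 661: 285^1≡285, 285^2≡583, 285^4≡135, 285^8≡378, 285^16≡108, 285^32≡427, 285^64≡554, 285^128≡212
136 = 128 + 8, so 285^136 ≡ 212·378 ≡ 155 (mod 661)
R · y^e mod p:
Squares mod 661: 189^1≡189, 189^2≡27, 189^4≡68, 189^8≡658, 189^16≡9, 189^32≡81, 189^64≡612, 189^128≡418
239 = 128 + 64 + 32 + 8 + 4 + 2 + 1, so 189^239 ≡ 418·612·81·658·68·27·189 ≡ 318 (mod 661)
178·318 = 56604 ≡ 419 (mod 661)
155 ≠ 419; the check fails.

no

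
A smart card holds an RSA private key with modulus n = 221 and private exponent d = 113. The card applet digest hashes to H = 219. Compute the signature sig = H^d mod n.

H^113 mod 221 = 202

202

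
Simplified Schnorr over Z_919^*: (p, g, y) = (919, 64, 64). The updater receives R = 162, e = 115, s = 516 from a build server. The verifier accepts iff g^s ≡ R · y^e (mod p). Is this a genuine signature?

g^s mod p:
Squares mod 919: 64^1≡64, 64^2≡420, 64^4≡871, 64^8≡466, 64^16≡272, 64^32≡464, 64^64≡250, 64^128≡8, 64^256≡64, 64^512≡420
516 = 512 + 4, so 64^516 ≡ 420·871 ≡ 58 (mod 919)
R · y^e mod p:
Squares mod 919: 64^1≡64, 64^2≡420, 64^4≡871, 64^8≡466, 64^16≡272, 64^32≡464, 64^64≡250
115 = 64 + 32 + 16 + 2 + 1, so 64^115 ≡ 250·464·272·420·64 ≡ 250 (mod 919)
162·250 = 40500 ≡ 64 (mod 919)
58 ≠ 64; the check fails.

forged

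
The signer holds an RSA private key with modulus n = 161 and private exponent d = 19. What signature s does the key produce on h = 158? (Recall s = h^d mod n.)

Squares mod 161: h^1≡158, h^2≡9, h^4≡81, h^8≡121, h^16≡151
19 = 16 + 2 + 1, so h^19 ≡ 151·9·158 ≡ 109 (mod 161)

109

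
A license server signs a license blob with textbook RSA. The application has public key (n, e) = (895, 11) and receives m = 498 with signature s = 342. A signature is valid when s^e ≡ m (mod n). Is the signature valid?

valid

s^2 ≡ 342^2 = 116964 ≡ 614
s^4 ≡ 614^2 = 376996 ≡ 201
s^8 ≡ 201^2 = 40401 ≡ 126
11 = 8 + 2 + 1, so s^11 ≡ 126·614·342 ≡ 498 (mod 895)
s^11 mod 895 = 498 matches m.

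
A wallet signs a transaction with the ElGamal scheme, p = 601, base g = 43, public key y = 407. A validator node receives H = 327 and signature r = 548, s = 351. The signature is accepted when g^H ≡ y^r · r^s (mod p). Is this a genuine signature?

genuine

Left side g^H mod p:
43^2 = 1849 ≡ 46
43^4 ≡ 46^2 = 2116 ≡ 313
43^8 ≡ 313^2 = 97969 ≡ 6
43^16 ≡ 6^2 = 36
43^32 ≡ 36^2 = 1296 ≡ 94
43^64 ≡ 94^2 = 8836 ≡ 422
43^128 ≡ 422^2 = 178084 ≡ 188
43^256 ≡ 188^2 = 35344 ≡ 486
327 = 256 + 64 + 4 + 2 + 1, so 43^327 ≡ 486·422·313·46·43 ≡ 63 (mod 601)
Right side y^r · r^s mod p:
407^2 = 165649 ≡ 374
407^4 ≡ 374^2 = 139876 ≡ 444
407^8 ≡ 444^2 = 197136 ≡ 8
407^16 ≡ 8^2 = 64
407^32 ≡ 64^2 = 4096 ≡ 490
407^64 ≡ 490^2 = 240100 ≡ 301
407^128 ≡ 301^2 = 90601 ≡ 451
407^256 ≡ 451^2 = 203401 ≡ 263
407^512 ≡ 263^2 = 69169 ≡ 54
548 = 512 + 32 + 4, so 407^548 ≡ 54·490·444 ≡ 493 (mod 601)
548^2 = 300304 ≡ 405
548^4 ≡ 405^2 = 164025 ≡ 553
548^8 ≡ 553^2 = 305809 ≡ 501
548^16 ≡ 501^2 = 251001 ≡ 384
548^32 ≡ 384^2 = 147456 ≡ 211
548^64 ≡ 211^2 = 44521 ≡ 47
548^128 ≡ 47^2 = 2209 ≡ 406
548^256 ≡ 406^2 = 164836 ≡ 162
351 = 256 + 64 + 16 + 8 + 4 + 2 + 1, so 548^351 ≡ 162·47·384·501·553·405·548 ≡ 350 (mod 601)
493·350 = 172550 ≡ 63 (mod 601)
63 ≡ 63 (mod 601), so the signature is genuine.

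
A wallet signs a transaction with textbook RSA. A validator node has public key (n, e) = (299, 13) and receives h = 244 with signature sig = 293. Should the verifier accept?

sig^2 ≡ 293^2 = 85849 ≡ 36
sig^4 ≡ 36^2 = 1296 ≡ 100
sig^8 ≡ 100^2 = 10000 ≡ 133
13 = 8 + 4 + 1, so sig^13 ≡ 133·100·293 ≡ 33 (mod 299)
sig^13 mod 299 = 33, but h = 244.

reject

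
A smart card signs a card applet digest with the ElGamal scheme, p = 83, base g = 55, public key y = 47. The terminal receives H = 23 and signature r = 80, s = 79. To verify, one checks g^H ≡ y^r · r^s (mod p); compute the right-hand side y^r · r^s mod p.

Squares mod 83: 47^1≡47, 47^2≡51, 47^4≡28, 47^8≡37, 47^16≡41, 47^32≡21, 47^64≡26
80 = 64 + 16, so 47^80 ≡ 26·41 ≡ 70 (mod 83)
Squares mod 83: 80^1≡80, 80^2≡9, 80^4≡81, 80^8≡4, 80^16≡16, 80^32≡7, 80^64≡49
79 = 64 + 8 + 4 + 2 + 1, so 80^79 ≡ 49·4·81·9·80 ≡ 43 (mod 83)
y^r · r^s ≡ 70·43 = 3010 ≡ 22 (mod 83)

22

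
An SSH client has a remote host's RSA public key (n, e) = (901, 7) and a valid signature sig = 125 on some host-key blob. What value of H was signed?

133

Squares mod 901: sig^1≡125, sig^2≡308, sig^4≡259
7 = 4 + 2 + 1, so sig^7 ≡ 259·308·125 ≡ 133 (mod 901)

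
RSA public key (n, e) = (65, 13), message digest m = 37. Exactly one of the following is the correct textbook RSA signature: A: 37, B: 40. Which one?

Candidate A: Squares mod 65: 37^1≡37, 37^2≡4, 37^4≡16, 37^8≡61; 13 = 8 + 4 + 1, so 37^13 ≡ 61·16·37 ≡ 37 (mod 65)
  → matches m = 37
Candidate B: Squares mod 65: 40^1≡40, 40^2≡40, 40^4≡40, 40^8≡40; 13 = 8 + 4 + 1, so 40^13 ≡ 40·40·40 ≡ 40 (mod 65)

A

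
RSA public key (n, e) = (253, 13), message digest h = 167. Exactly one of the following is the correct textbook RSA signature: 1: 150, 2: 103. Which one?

1

Candidate 1: 150^2 = 22500 ≡ 236; 150^4 ≡ 236^2 = 55696 ≡ 36; 150^8 ≡ 36^2 = 1296 ≡ 31; 13 = 8 + 4 + 1, so 150^13 ≡ 31·36·150 ≡ 167 (mod 253)
  → matches h = 167
Candidate 2: 103^2 = 10609 ≡ 236; 103^4 ≡ 236^2 = 55696 ≡ 36; 103^8 ≡ 36^2 = 1296 ≡ 31; 13 = 8 + 4 + 1, so 103^13 ≡ 31·36·103 ≡ 86 (mod 253)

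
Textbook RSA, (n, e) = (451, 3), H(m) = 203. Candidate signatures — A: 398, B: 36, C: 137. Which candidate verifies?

Candidate A: Squares mod 451: 398^1≡398, 398^2≡103; 3 = 2 + 1, so 398^3 ≡ 103·398 ≡ 404 (mod 451)
Candidate B: Squares mod 451: 36^1≡36, 36^2≡394; 3 = 2 + 1, so 36^3 ≡ 394·36 ≡ 203 (mod 451)
  → matches H(m) = 203
Candidate C: Squares mod 451: 137^1≡137, 137^2≡278; 3 = 2 + 1, so 137^3 ≡ 278·137 ≡ 202 (mod 451)

B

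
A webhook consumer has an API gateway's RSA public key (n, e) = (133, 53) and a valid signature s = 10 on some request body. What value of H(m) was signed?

Squares mod 133: s^1≡10, s^2≡100, s^4≡25, s^8≡93, s^16≡4, s^32≡16
53 = 32 + 16 + 4 + 1, so s^53 ≡ 16·4·25·10 ≡ 40 (mod 133)

40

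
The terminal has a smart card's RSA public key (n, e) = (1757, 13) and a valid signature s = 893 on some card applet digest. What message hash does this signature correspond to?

1278

s^2 ≡ 893^2 = 797449 ≡ 1528
s^4 ≡ 1528^2 = 2334784 ≡ 1488
s^8 ≡ 1488^2 = 2214144 ≡ 324
13 = 8 + 4 + 1, so s^13 ≡ 324·1488·893 ≡ 1278 (mod 1757)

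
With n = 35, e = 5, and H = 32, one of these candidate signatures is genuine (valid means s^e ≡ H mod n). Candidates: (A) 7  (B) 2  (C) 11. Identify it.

B

Candidate A: 7^5 mod 35 = 7
Candidate B: 2^5 mod 35 = 32
  → matches H = 32
Candidate C: 11^5 mod 35 = 16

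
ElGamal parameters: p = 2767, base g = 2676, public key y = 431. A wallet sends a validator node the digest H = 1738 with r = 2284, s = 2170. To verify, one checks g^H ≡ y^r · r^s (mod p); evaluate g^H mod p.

2676^2 = 7160976 ≡ 2747
2676^4 ≡ 2747^2 = 7546009 ≡ 400
2676^8 ≡ 400^2 = 160000 ≡ 2281
2676^16 ≡ 2281^2 = 5202961 ≡ 1001
2676^32 ≡ 1001^2 = 1002001 ≡ 347
2676^64 ≡ 347^2 = 120409 ≡ 1428
2676^128 ≡ 1428^2 = 2039184 ≡ 2672
2676^256 ≡ 2672^2 = 7139584 ≡ 724
2676^512 ≡ 724^2 = 524176 ≡ 1213
2676^1024 ≡ 1213^2 = 1471369 ≡ 2092
1738 = 1024 + 512 + 128 + 64 + 8 + 2, so 2676^1738 ≡ 2092·1213·2672·1428·2281·2747 ≡ 1692 (mod 2767)

1692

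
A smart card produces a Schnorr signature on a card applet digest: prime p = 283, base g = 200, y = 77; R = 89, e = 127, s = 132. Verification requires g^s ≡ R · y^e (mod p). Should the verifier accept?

accept

g^s mod p:
200^2 = 40000 ≡ 97
200^4 ≡ 97^2 = 9409 ≡ 70
200^8 ≡ 70^2 = 4900 ≡ 89
200^16 ≡ 89^2 = 7921 ≡ 280
200^32 ≡ 280^2 = 78400 ≡ 9
200^64 ≡ 9^2 = 81
200^128 ≡ 81^2 = 6561 ≡ 52
132 = 128 + 4, so 200^132 ≡ 52·70 ≡ 244 (mod 283)
R · y^e mod p:
77^2 = 5929 ≡ 269
77^4 ≡ 269^2 = 72361 ≡ 196
77^8 ≡ 196^2 = 38416 ≡ 211
77^16 ≡ 211^2 = 44521 ≡ 90
77^32 ≡ 90^2 = 8100 ≡ 176
77^64 ≡ 176^2 = 30976 ≡ 129
127 = 64 + 32 + 16 + 8 + 4 + 2 + 1, so 77^127 ≡ 129·176·90·211·196·269·77 ≡ 25 (mod 283)
89·25 = 2225 ≡ 244 (mod 283)
244 ≡ 244 (mod 283); signature holds.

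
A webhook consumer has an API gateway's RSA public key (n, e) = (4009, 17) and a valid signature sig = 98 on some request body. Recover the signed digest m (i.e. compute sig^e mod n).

3927

sig^17 mod 4009 = 3927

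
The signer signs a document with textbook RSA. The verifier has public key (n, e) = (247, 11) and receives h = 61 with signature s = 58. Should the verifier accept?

s^2 ≡ 58^2 = 3364 ≡ 153
s^4 ≡ 153^2 = 23409 ≡ 191
s^8 ≡ 191^2 = 36481 ≡ 172
11 = 8 + 2 + 1, so s^11 ≡ 172·153·58 ≡ 115 (mod 247)
s^11 mod 247 = 115, but h = 61.

reject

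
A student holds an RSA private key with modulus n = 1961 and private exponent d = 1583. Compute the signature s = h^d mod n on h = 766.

47

h^2 ≡ 766^2 = 586756 ≡ 417
h^4 ≡ 417^2 = 173889 ≡ 1321
h^8 ≡ 1321^2 = 1745041 ≡ 1712
h^16 ≡ 1712^2 = 2930944 ≡ 1210
h^32 ≡ 1210^2 = 1464100 ≡ 1194
h^64 ≡ 1194^2 = 1425636 ≡ 1950
h^128 ≡ 1950^2 = 3802500 ≡ 121
h^256 ≡ 121^2 = 14641 ≡ 914
h^512 ≡ 914^2 = 835396 ≡ 10
h^1024 ≡ 10^2 = 100
1583 = 1024 + 512 + 32 + 8 + 4 + 2 + 1, so h^1583 ≡ 100·10·1194·1712·1321·417·766 ≡ 47 (mod 1961)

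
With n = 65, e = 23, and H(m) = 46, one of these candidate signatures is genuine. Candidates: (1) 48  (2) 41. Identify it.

2

Candidate 1: 48^2 = 2304 ≡ 29; 48^4 ≡ 29^2 = 841 ≡ 61; 48^8 ≡ 61^2 = 3721 ≡ 16; 48^16 ≡ 16^2 = 256 ≡ 61; 23 = 16 + 4 + 2 + 1, so 48^23 ≡ 61·61·29·48 ≡ 42 (mod 65)
Candidate 2: 41^2 = 1681 ≡ 56; 41^4 ≡ 56^2 = 3136 ≡ 16; 41^8 ≡ 16^2 = 256 ≡ 61; 41^16 ≡ 61^2 = 3721 ≡ 16; 23 = 16 + 4 + 2 + 1, so 41^23 ≡ 16·16·56·41 ≡ 46 (mod 65)
  → matches H(m) = 46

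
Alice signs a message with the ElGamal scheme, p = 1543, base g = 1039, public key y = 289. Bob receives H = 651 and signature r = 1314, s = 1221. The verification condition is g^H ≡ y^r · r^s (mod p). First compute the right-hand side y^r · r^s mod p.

289^2 = 83521 ≡ 199
289^4 ≡ 199^2 = 39601 ≡ 1026
289^8 ≡ 1026^2 = 1052676 ≡ 350
289^16 ≡ 350^2 = 122500 ≡ 603
289^32 ≡ 603^2 = 363609 ≡ 1004
289^64 ≡ 1004^2 = 1008016 ≡ 437
289^128 ≡ 437^2 = 190969 ≡ 1180
289^256 ≡ 1180^2 = 1392400 ≡ 614
289^512 ≡ 614^2 = 376996 ≡ 504
289^1024 ≡ 504^2 = 254016 ≡ 964
1314 = 1024 + 256 + 32 + 2, so 289^1314 ≡ 964·614·1004·199 ≡ 1516 (mod 1543)
1314^2 = 1726596 ≡ 1522
1314^4 ≡ 1522^2 = 2316484 ≡ 441
1314^8 ≡ 441^2 = 194481 ≡ 63
1314^16 ≡ 63^2 = 3969 ≡ 883
1314^32 ≡ 883^2 = 779689 ≡ 474
1314^64 ≡ 474^2 = 224676 ≡ 941
1314^128 ≡ 941^2 = 885481 ≡ 1342
1314^256 ≡ 1342^2 = 1800964 ≡ 283
1314^512 ≡ 283^2 = 80089 ≡ 1396
1314^1024 ≡ 1396^2 = 1948816 ≡ 7
1221 = 1024 + 128 + 64 + 4 + 1, so 1314^1221 ≡ 7·1342·941·441·1314 ≡ 1279 (mod 1543)
y^r · r^s ≡ 1516·1279 = 1938964 ≡ 956 (mod 1543)

956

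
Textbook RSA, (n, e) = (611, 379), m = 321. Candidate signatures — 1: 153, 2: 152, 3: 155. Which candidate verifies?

2

Candidate 1: Squares mod 611: 153^1≡153, 153^2≡191, 153^4≡432, 153^8≡269, 153^16≡263, 153^32≡126, 153^64≡601, 153^128≡100, 153^256≡224; 379 = 256 + 64 + 32 + 16 + 8 + 2 + 1, so 153^379 ≡ 224·601·126·263·269·191·153 ≡ 49 (mod 611)
Candidate 2: Squares mod 611: 152^1≡152, 152^2≡497, 152^4≡165, 152^8≡341, 152^16≡191, 152^32≡432, 152^64≡269, 152^128≡263, 152^256≡126; 379 = 256 + 64 + 32 + 16 + 8 + 2 + 1, so 152^379 ≡ 126·269·432·191·341·497·152 ≡ 321 (mod 611)
  → matches m = 321
Candidate 3: Squares mod 611: 155^1≡155, 155^2≡196, 155^4≡534, 155^8≡430, 155^16≡378, 155^32≡521, 155^64≡157, 155^128≡209, 155^256≡300; 379 = 256 + 64 + 32 + 16 + 8 + 2 + 1, so 155^379 ≡ 300·157·521·378·430·196·155 ≡ 220 (mod 611)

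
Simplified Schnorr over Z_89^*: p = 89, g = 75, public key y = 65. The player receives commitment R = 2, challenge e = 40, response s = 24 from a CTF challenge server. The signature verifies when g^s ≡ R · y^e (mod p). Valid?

yes

g^s mod p:
75^2 = 5625 ≡ 18
75^4 ≡ 18^2 = 324 ≡ 57
75^8 ≡ 57^2 = 3249 ≡ 45
75^16 ≡ 45^2 = 2025 ≡ 67
24 = 16 + 8, so 75^24 ≡ 67·45 ≡ 78 (mod 89)
R · y^e mod p:
65^2 = 4225 ≡ 42
65^4 ≡ 42^2 = 1764 ≡ 73
65^8 ≡ 73^2 = 5329 ≡ 78
65^16 ≡ 78^2 = 6084 ≡ 32
65^32 ≡ 32^2 = 1024 ≡ 45
40 = 32 + 8, so 65^40 ≡ 45·78 ≡ 39 (mod 89)
2·39 = 78 ≡ 78 (mod 89)
78 ≡ 78 (mod 89); signature holds.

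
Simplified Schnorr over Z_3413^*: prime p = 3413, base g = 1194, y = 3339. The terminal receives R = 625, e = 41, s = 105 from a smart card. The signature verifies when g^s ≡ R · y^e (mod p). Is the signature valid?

invalid

g^s mod p:
1194^2 = 1425636 ≡ 2415
1194^4 ≡ 2415^2 = 5832225 ≡ 2821
1194^8 ≡ 2821^2 = 7958041 ≡ 2338
1194^16 ≡ 2338^2 = 5466244 ≡ 2031
1194^32 ≡ 2031^2 = 4124961 ≡ 2057
1194^64 ≡ 2057^2 = 4231249 ≡ 2542
105 = 64 + 32 + 8 + 1, so 1194^105 ≡ 2542·2057·2338·1194 ≡ 1146 (mod 3413)
R · y^e mod p:
3339^2 = 11148921 ≡ 2063
3339^4 ≡ 2063^2 = 4255969 ≡ 3371
3339^8 ≡ 3371^2 = 11363641 ≡ 1764
3339^16 ≡ 1764^2 = 3111696 ≡ 2453
3339^32 ≡ 2453^2 = 6017209 ≡ 90
41 = 32 + 8 + 1, so 3339^41 ≡ 90·1764·3339 ≡ 2719 (mod 3413)
625·2719 = 1699375 ≡ 3114 (mod 3413)
1146 ≠ 3114; the check fails.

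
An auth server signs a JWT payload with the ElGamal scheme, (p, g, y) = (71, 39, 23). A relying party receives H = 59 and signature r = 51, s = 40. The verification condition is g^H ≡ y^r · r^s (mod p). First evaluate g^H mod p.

39^59 mod 71 = 34

34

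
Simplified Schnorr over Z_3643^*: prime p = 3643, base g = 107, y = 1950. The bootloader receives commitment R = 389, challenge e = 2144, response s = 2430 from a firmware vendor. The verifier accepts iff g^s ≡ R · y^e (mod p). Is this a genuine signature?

genuine

g^s mod p:
Squares mod 3643: 107^1≡107, 107^2≡520, 107^4≡818, 107^8≡2455, 107^16≡1503, 107^32≡349, 107^64≡1582, 107^128≡3626, 107^256≡289, 107^512≡3375, 107^1024≡2607, 107^2048≡2254
2430 = 2048 + 256 + 64 + 32 + 16 + 8 + 4 + 2, so 107^2430 ≡ 2254·289·1582·349·1503·2455·818·520 ≡ 520 (mod 3643)
R · y^e mod p:
Squares mod 3643: 1950^1≡1950, 1950^2≡2851, 1950^4≡668, 1950^8≡1778, 1950^16≡2803, 1950^32≡2501, 1950^64≡3613, 1950^128≡900, 1950^256≡1254, 1950^512≡2383, 1950^1024≡2895, 1950^2048≡2125
2144 = 2048 + 64 + 32, so 1950^2144 ≡ 2125·3613·2501 ≡ 788 (mod 3643)
389·788 = 306532 ≡ 520 (mod 3643)
520 ≡ 520 (mod 3643); signature holds.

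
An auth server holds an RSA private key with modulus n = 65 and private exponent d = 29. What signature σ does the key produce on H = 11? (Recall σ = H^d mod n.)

46

H^2 ≡ 11^2 = 121 ≡ 56
H^4 ≡ 56^2 = 3136 ≡ 16
H^8 ≡ 16^2 = 256 ≡ 61
H^16 ≡ 61^2 = 3721 ≡ 16
29 = 16 + 8 + 4 + 1, so H^29 ≡ 16·61·16·11 ≡ 46 (mod 65)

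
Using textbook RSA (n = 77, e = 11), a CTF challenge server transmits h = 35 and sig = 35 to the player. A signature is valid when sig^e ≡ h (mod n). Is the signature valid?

Squares mod 77: sig^1≡35, sig^2≡70, sig^4≡49, sig^8≡14
11 = 8 + 2 + 1, so sig^11 ≡ 14·70·35 ≡ 35 (mod 77)
35 = h, so the signature checks out.

valid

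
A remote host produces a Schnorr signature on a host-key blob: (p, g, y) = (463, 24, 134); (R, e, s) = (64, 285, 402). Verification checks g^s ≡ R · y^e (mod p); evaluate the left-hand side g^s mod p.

346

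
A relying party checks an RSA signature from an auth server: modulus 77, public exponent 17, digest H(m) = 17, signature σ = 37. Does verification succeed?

Squares mod 77: σ^1≡37, σ^2≡60, σ^4≡58, σ^8≡53, σ^16≡37
17 = 16 + 1, so σ^17 ≡ 37·37 ≡ 60 (mod 77)
The recovered value 60 does not match the digest 17.

fails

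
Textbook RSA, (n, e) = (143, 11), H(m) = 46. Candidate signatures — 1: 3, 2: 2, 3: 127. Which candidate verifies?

2

Candidate 1: Squares mod 143: 3^1≡3, 3^2≡9, 3^4≡81, 3^8≡126; 11 = 8 + 2 + 1, so 3^11 ≡ 126·9·3 ≡ 113 (mod 143)
Candidate 2: Squares mod 143: 2^1≡2, 2^2≡4, 2^4≡16, 2^8≡113; 11 = 8 + 2 + 1, so 2^11 ≡ 113·4·2 ≡ 46 (mod 143)
  → matches H(m) = 46
Candidate 3: Squares mod 143: 127^1≡127, 127^2≡113, 127^4≡42, 127^8≡48; 11 = 8 + 2 + 1, so 127^11 ≡ 48·113·127 ≡ 17 (mod 143)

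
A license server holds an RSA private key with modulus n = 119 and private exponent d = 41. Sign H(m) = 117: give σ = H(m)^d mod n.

Squares mod 119: (H(m))^1≡117, (H(m))^2≡4, (H(m))^4≡16, (H(m))^8≡18, (H(m))^16≡86, (H(m))^32≡18
41 = 32 + 8 + 1, so (H(m))^41 ≡ 18·18·117 ≡ 66 (mod 119)

66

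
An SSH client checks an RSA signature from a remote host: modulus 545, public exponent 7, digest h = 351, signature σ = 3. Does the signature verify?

σ^7 mod 545 = 7
The recovered value 7 does not match the digest 351.

does not verify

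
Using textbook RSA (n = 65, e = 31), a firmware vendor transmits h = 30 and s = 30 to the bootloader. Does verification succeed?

passes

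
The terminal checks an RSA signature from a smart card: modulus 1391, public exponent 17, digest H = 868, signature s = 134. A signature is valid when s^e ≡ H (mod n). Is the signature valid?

valid

s^2 ≡ 134^2 = 17956 ≡ 1264
s^4 ≡ 1264^2 = 1597696 ≡ 828
s^8 ≡ 828^2 = 685584 ≡ 1212
s^16 ≡ 1212^2 = 1468944 ≡ 48
17 = 16 + 1, so s^17 ≡ 48·134 ≡ 868 (mod 1391)
Since 868 equals the digest 868, verification succeeds.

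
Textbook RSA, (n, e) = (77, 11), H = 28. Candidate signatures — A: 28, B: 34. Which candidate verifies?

Candidate A: 28^2 = 784 ≡ 14; 28^4 ≡ 14^2 = 196 ≡ 42; 28^8 ≡ 42^2 = 1764 ≡ 70; 11 = 8 + 2 + 1, so 28^11 ≡ 70·14·28 ≡ 28 (mod 77)
  → matches H = 28
Candidate B: 34^2 = 1156 ≡ 1; 34^4 ≡ 1^2 = 1; 34^8 ≡ 1^2 = 1; 11 = 8 + 2 + 1, so 34^11 ≡ 1·1·34 ≡ 34 (mod 77)

A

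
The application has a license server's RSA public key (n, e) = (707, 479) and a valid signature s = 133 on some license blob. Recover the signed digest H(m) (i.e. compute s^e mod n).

s^2 ≡ 133^2 = 17689 ≡ 14
s^4 ≡ 14^2 = 196
s^8 ≡ 196^2 = 38416 ≡ 238
s^16 ≡ 238^2 = 56644 ≡ 84
s^32 ≡ 84^2 = 7056 ≡ 693
s^64 ≡ 693^2 = 480249 ≡ 196
s^128 ≡ 196^2 = 38416 ≡ 238
s^256 ≡ 238^2 = 56644 ≡ 84
479 = 256 + 128 + 64 + 16 + 8 + 4 + 2 + 1, so s^479 ≡ 84·238·196·84·238·196·14·133 ≡ 161 (mod 707)

161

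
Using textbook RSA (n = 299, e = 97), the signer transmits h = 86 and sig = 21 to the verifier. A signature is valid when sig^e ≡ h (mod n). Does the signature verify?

verifies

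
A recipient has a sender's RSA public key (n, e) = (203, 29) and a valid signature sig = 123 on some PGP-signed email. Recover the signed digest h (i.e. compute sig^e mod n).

Squares mod 203: sig^1≡123, sig^2≡107, sig^4≡81, sig^8≡65, sig^16≡165
29 = 16 + 8 + 4 + 1, so sig^29 ≡ 165·65·81·123 ≡ 65 (mod 203)

65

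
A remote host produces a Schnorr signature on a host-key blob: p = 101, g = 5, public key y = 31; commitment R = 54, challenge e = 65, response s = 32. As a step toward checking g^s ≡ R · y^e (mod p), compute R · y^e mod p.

Squares mod 101: 31^1≡31, 31^2≡52, 31^4≡78, 31^8≡24, 31^16≡71, 31^32≡92, 31^64≡81
65 = 64 + 1, so 31^65 ≡ 81·31 ≡ 87 (mod 101)
R · y^e ≡ 54·87 = 4698 ≡ 52 (mod 101)

52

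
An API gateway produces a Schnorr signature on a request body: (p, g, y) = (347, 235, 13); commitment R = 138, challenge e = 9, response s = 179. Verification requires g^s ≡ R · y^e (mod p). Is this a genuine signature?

g^s mod p:
235^2 = 55225 ≡ 52
235^4 ≡ 52^2 = 2704 ≡ 275
235^8 ≡ 275^2 = 75625 ≡ 326
235^16 ≡ 326^2 = 106276 ≡ 94
235^32 ≡ 94^2 = 8836 ≡ 161
235^64 ≡ 161^2 = 25921 ≡ 243
235^128 ≡ 243^2 = 59049 ≡ 59
179 = 128 + 32 + 16 + 2 + 1, so 235^179 ≡ 59·161·94·52·235 ≡ 73 (mod 347)
R · y^e mod p:
13^2 = 169
13^4 ≡ 169^2 = 28561 ≡ 107
13^8 ≡ 107^2 = 11449 ≡ 345
9 = 8 + 1, so 13^9 ≡ 345·13 ≡ 321 (mod 347)
138·321 = 44298 ≡ 229 (mod 347)
73 ≠ 229; the check fails.

forged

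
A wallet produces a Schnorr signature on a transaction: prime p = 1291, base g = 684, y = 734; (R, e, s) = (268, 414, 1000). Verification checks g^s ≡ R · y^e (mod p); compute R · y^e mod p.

445

734^2 = 538756 ≡ 409
734^4 ≡ 409^2 = 167281 ≡ 742
734^8 ≡ 742^2 = 550564 ≡ 598
734^16 ≡ 598^2 = 357604 ≡ 1288
734^32 ≡ 1288^2 = 1658944 ≡ 9
734^64 ≡ 9^2 = 81
734^128 ≡ 81^2 = 6561 ≡ 106
734^256 ≡ 106^2 = 11236 ≡ 908
414 = 256 + 128 + 16 + 8 + 4 + 2, so 734^414 ≡ 908·106·1288·598·742·409 ≡ 546 (mod 1291)
R · y^e ≡ 268·546 = 146328 ≡ 445 (mod 1291)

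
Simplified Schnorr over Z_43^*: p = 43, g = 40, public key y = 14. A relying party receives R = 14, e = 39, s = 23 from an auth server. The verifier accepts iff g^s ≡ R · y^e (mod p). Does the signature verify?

verifies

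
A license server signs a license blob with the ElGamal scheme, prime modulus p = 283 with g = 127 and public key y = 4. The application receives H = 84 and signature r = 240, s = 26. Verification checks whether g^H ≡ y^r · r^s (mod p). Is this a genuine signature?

forged

Left side g^H mod p:
127^84 mod 283 = 168
Right side y^r · r^s mod p:
4^240 mod 283 = 175
240^26 mod 283 = 111
175·111 = 19425 ≡ 181 (mod 283)
168 ≠ 181, so verification fails.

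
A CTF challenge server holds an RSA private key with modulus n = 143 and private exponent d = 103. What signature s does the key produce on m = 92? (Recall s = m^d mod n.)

m^2 ≡ 92^2 = 8464 ≡ 27
m^4 ≡ 27^2 = 729 ≡ 14
m^8 ≡ 14^2 = 196 ≡ 53
m^16 ≡ 53^2 = 2809 ≡ 92
m^32 ≡ 92^2 = 8464 ≡ 27
m^64 ≡ 27^2 = 729 ≡ 14
103 = 64 + 32 + 4 + 2 + 1, so m^103 ≡ 14·27·14·27·92 ≡ 53 (mod 143)

53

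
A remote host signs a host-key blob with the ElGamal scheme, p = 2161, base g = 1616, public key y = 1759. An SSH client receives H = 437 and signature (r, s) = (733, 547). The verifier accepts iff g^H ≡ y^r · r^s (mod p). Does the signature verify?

Left side g^H mod p:
1616^2 = 2611456 ≡ 968
1616^4 ≡ 968^2 = 937024 ≡ 1311
1616^8 ≡ 1311^2 = 1718721 ≡ 726
1616^16 ≡ 726^2 = 527076 ≡ 1953
1616^32 ≡ 1953^2 = 3814209 ≡ 44
1616^64 ≡ 44^2 = 1936
1616^128 ≡ 1936^2 = 3748096 ≡ 922
1616^256 ≡ 922^2 = 850084 ≡ 811
437 = 256 + 128 + 32 + 16 + 4 + 1, so 1616^437 ≡ 811·922·44·1953·1311·1616 ≡ 1409 (mod 2161)
Right side y^r · r^s mod p:
1759^2 = 3094081 ≡ 1690
1759^4 ≡ 1690^2 = 2856100 ≡ 1419
1759^8 ≡ 1419^2 = 2013561 ≡ 1670
1759^16 ≡ 1670^2 = 2788900 ≡ 1210
1759^32 ≡ 1210^2 = 1464100 ≡ 1103
1759^64 ≡ 1103^2 = 1216609 ≡ 2127
1759^128 ≡ 2127^2 = 4524129 ≡ 1156
1759^256 ≡ 1156^2 = 1336336 ≡ 838
1759^512 ≡ 838^2 = 702244 ≡ 2080
733 = 512 + 128 + 64 + 16 + 8 + 4 + 1, so 1759^733 ≡ 2080·1156·2127·1210·1670·1419·1759 ≡ 1137 (mod 2161)
733^2 = 537289 ≡ 1361
733^4 ≡ 1361^2 = 1852321 ≡ 344
733^8 ≡ 344^2 = 118336 ≡ 1642
733^16 ≡ 1642^2 = 2696164 ≡ 1397
733^32 ≡ 1397^2 = 1951609 ≡ 226
733^64 ≡ 226^2 = 51076 ≡ 1373
733^128 ≡ 1373^2 = 1885129 ≡ 737
733^256 ≡ 737^2 = 543169 ≡ 758
733^512 ≡ 758^2 = 574564 ≡ 1899
547 = 512 + 32 + 2 + 1, so 733^547 ≡ 1899·226·1361·733 ≡ 1758 (mod 2161)
1137·1758 = 1998846 ≡ 2082 (mod 2161)
1409 ≠ 2082, so verification fails.

does not verify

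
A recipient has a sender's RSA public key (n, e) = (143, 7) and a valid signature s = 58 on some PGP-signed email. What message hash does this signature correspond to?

20

s^2 ≡ 58^2 = 3364 ≡ 75
s^4 ≡ 75^2 = 5625 ≡ 48
7 = 4 + 2 + 1, so s^7 ≡ 48·75·58 ≡ 20 (mod 143)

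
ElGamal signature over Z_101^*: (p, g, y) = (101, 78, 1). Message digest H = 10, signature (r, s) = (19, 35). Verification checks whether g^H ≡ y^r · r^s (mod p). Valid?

Left side g^H mod p:
Squares mod 101: 78^1≡78, 78^2≡24, 78^4≡71, 78^8≡92
10 = 8 + 2, so 78^10 ≡ 92·24 ≡ 87 (mod 101)
Right side y^r · r^s mod p:
Squares mod 101: 1^1≡1, 1^2≡1, 1^4≡1, 1^8≡1, 1^16≡1
19 = 16 + 2 + 1, so 1^19 ≡ 1·1·1 ≡ 1 (mod 101)
Squares mod 101: 19^1≡19, 19^2≡58, 19^4≡31, 19^8≡52, 19^16≡78, 19^32≡24
35 = 32 + 2 + 1, so 19^35 ≡ 24·58·19 ≡ 87 (mod 101)
1·87 = 87 ≡ 87 (mod 101)
87 ≡ 87 (mod 101), so the signature is genuine.

yes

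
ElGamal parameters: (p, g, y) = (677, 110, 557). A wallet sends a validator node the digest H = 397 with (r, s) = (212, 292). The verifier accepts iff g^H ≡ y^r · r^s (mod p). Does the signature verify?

does not verify

Left side g^H mod p:
110^2 = 12100 ≡ 591
110^4 ≡ 591^2 = 349281 ≡ 626
110^8 ≡ 626^2 = 391876 ≡ 570
110^16 ≡ 570^2 = 324900 ≡ 617
110^32 ≡ 617^2 = 380689 ≡ 215
110^64 ≡ 215^2 = 46225 ≡ 189
110^128 ≡ 189^2 = 35721 ≡ 517
110^256 ≡ 517^2 = 267289 ≡ 551
397 = 256 + 128 + 8 + 4 + 1, so 110^397 ≡ 551·517·570·626·110 ≡ 500 (mod 677)
Right side y^r · r^s mod p:
557^2 = 310249 ≡ 183
557^4 ≡ 183^2 = 33489 ≡ 316
557^8 ≡ 316^2 = 99856 ≡ 337
557^16 ≡ 337^2 = 113569 ≡ 510
557^32 ≡ 510^2 = 260100 ≡ 132
557^64 ≡ 132^2 = 17424 ≡ 499
557^128 ≡ 499^2 = 249001 ≡ 542
212 = 128 + 64 + 16 + 4, so 557^212 ≡ 542·499·510·316 ≡ 558 (mod 677)
212^2 = 44944 ≡ 262
212^4 ≡ 262^2 = 68644 ≡ 267
212^8 ≡ 267^2 = 71289 ≡ 204
212^16 ≡ 204^2 = 41616 ≡ 319
212^32 ≡ 319^2 = 101761 ≡ 211
212^64 ≡ 211^2 = 44521 ≡ 516
212^128 ≡ 516^2 = 266256 ≡ 195
212^256 ≡ 195^2 = 38025 ≡ 113
292 = 256 + 32 + 4, so 212^292 ≡ 113·211·267 ≡ 250 (mod 677)
558·250 = 139500 ≡ 38 (mod 677)
500 ≠ 38, so verification fails.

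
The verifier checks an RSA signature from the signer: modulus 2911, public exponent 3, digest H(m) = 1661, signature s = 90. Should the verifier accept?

reject

Squares mod 2911: s^1≡90, s^2≡2278
3 = 2 + 1, so s^3 ≡ 2278·90 ≡ 1250 (mod 2911)
s^3 mod 2911 = 1250, but H(m) = 1661.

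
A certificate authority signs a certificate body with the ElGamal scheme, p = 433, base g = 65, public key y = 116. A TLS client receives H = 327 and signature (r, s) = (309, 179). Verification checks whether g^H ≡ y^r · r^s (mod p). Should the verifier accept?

Left side g^H mod p:
Squares mod 433: 65^1≡65, 65^2≡328, 65^4≡200, 65^8≡164, 65^16≡50, 65^32≡335, 65^64≡78, 65^128≡22, 65^256≡51
327 = 256 + 64 + 4 + 2 + 1, so 65^327 ≡ 51·78·200·328·65 ≡ 251 (mod 433)
Right side y^r · r^s mod p:
Squares mod 433: 116^1≡116, 116^2≡33, 116^4≡223, 116^8≡367, 116^16≡26, 116^32≡243, 116^64≡161, 116^128≡374, 116^256≡17
309 = 256 + 32 + 16 + 4 + 1, so 116^309 ≡ 17·243·26·223·116 ≡ 134 (mod 433)
Squares mod 433: 309^1≡309, 309^2≡221, 309^4≡345, 309^8≡383, 309^16≡335, 309^32≡78, 309^64≡22, 309^128≡51
179 = 128 + 32 + 16 + 2 + 1, so 309^179 ≡ 51·78·335·221·309 ≡ 247 (mod 433)
134·247 = 33098 ≡ 190 (mod 433)
251 ≠ 190, so verification fails.

reject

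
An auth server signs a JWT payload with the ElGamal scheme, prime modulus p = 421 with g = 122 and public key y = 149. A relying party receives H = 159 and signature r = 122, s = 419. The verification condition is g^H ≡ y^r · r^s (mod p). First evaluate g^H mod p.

Squares mod 421: 122^1≡122, 122^2≡149, 122^4≡309, 122^8≡335, 122^16≡239, 122^32≡286, 122^64≡122, 122^128≡149
159 = 128 + 16 + 8 + 4 + 2 + 1, so 122^159 ≡ 149·239·335·309·149·122 ≡ 370 (mod 421)

370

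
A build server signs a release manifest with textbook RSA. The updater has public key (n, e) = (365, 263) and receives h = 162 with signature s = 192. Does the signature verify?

does not verify

s^2 ≡ 192^2 = 36864 ≡ 364
s^4 ≡ 364^2 = 132496 ≡ 1
s^8 ≡ 1^2 = 1
s^16 ≡ 1^2 = 1
s^32 ≡ 1^2 = 1
s^64 ≡ 1^2 = 1
s^128 ≡ 1^2 = 1
s^256 ≡ 1^2 = 1
263 = 256 + 4 + 2 + 1, so s^263 ≡ 1·1·364·192 ≡ 173 (mod 365)
173 ≠ 162, so verification fails.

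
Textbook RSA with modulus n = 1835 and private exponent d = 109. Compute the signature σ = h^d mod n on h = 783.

178

Squares mod 1835: h^1≡783, h^2≡199, h^4≡1066, h^8≡491, h^16≡696, h^32≡1811, h^64≡576
109 = 64 + 32 + 8 + 4 + 1, so h^109 ≡ 576·1811·491·1066·783 ≡ 178 (mod 1835)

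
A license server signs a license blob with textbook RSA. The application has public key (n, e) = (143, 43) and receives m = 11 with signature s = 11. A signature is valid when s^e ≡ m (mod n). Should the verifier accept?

reject

s^2 ≡ 11^2 = 121
s^4 ≡ 121^2 = 14641 ≡ 55
s^8 ≡ 55^2 = 3025 ≡ 22
s^16 ≡ 22^2 = 484 ≡ 55
s^32 ≡ 55^2 = 3025 ≡ 22
43 = 32 + 8 + 2 + 1, so s^43 ≡ 22·22·121·11 ≡ 132 (mod 143)
132 ≠ 11, so verification fails.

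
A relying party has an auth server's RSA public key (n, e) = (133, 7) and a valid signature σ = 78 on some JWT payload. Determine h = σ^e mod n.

σ^2 ≡ 78^2 = 6084 ≡ 99
σ^4 ≡ 99^2 = 9801 ≡ 92
7 = 4 + 2 + 1, so σ^7 ≡ 92·99·78 ≡ 71 (mod 133)

71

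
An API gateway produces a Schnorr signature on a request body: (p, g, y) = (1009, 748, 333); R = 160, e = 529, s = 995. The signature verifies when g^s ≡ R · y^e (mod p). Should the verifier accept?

accept

g^s mod p:
Squares mod 1009: 748^1≡748, 748^2≡518, 748^4≡939, 748^8≡864, 748^16≡845, 748^32≡662, 748^64≡338, 748^128≡227, 748^256≡70, 748^512≡864
995 = 512 + 256 + 128 + 64 + 32 + 2 + 1, so 748^995 ≡ 864·70·227·338·662·518·748 ≡ 123 (mod 1009)
R · y^e mod p:
Squares mod 1009: 333^1≡333, 333^2≡908, 333^4≡111, 333^8≡213, 333^16≡973, 333^32≡287, 333^64≡640, 333^128≡955, 333^256≡898, 333^512≡213
529 = 512 + 16 + 1, so 333^529 ≡ 213·973·333 ≡ 335 (mod 1009)
160·335 = 53600 ≡ 123 (mod 1009)
123 ≡ 123 (mod 1009); signature holds.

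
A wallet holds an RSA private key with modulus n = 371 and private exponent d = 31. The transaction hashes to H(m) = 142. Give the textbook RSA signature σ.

331

(H(m))^31 mod 371 = 331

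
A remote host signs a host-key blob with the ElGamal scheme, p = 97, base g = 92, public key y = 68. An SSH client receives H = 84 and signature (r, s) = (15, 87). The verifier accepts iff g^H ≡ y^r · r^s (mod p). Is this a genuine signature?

Left side g^H mod p:
Squares mod 97: 92^1≡92, 92^2≡25, 92^4≡43, 92^8≡6, 92^16≡36, 92^32≡35, 92^64≡61
84 = 64 + 16 + 4, so 92^84 ≡ 61·36·43 ≡ 47 (mod 97)
Right side y^r · r^s mod p:
Squares mod 97: 68^1≡68, 68^2≡65, 68^4≡54, 68^8≡6
15 = 8 + 4 + 2 + 1, so 68^15 ≡ 6·54·65·68 ≡ 69 (mod 97)
Squares mod 97: 15^1≡15, 15^2≡31, 15^4≡88, 15^8≡81, 15^16≡62, 15^32≡61, 15^64≡35
87 = 64 + 16 + 4 + 2 + 1, so 15^87 ≡ 35·62·88·31·15 ≡ 78 (mod 97)
69·78 = 5382 ≡ 47 (mod 97)
47 ≡ 47 (mod 97), so the signature is genuine.

genuine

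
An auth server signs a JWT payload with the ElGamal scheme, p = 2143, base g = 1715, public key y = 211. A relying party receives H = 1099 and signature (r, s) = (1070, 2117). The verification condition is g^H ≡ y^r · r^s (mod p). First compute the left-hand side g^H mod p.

Squares mod 2143: 1715^1≡1715, 1715^2≡1029, 1715^4≡199, 1715^8≡1027, 1715^16≡373, 1715^32≡1977, 1715^64≡1840, 1715^128≡1803, 1715^256≡2021, 1715^512≡2026, 1715^1024≡831
1099 = 1024 + 64 + 8 + 2 + 1, so 1715^1099 ≡ 831·1840·1027·1029·1715 ≡ 333 (mod 2143)

333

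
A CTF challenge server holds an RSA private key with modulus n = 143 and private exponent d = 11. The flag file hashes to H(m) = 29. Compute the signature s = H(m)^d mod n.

139

(H(m))^2 ≡ 29^2 = 841 ≡ 126
(H(m))^4 ≡ 126^2 = 15876 ≡ 3
(H(m))^8 ≡ 3^2 = 9
11 = 8 + 2 + 1, so (H(m))^11 ≡ 9·126·29 ≡ 139 (mod 143)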